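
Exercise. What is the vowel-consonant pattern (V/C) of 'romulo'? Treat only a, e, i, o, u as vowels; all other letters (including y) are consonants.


Letter mapping: r = C, o = V, m = C, u = V, l = C, o = V.

CVCVCV


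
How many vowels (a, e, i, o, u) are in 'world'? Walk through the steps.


Vowels in 'world': o = 1 vowels.

1


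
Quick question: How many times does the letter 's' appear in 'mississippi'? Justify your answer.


Letter 's' in 'mississippi': found at position(s) 3, 4, 6, 7 = 4 occurrence(s).

4


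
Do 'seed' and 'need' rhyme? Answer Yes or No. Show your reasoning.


Rime (stressed vowel + following sounds) of 'seed': -eed = /iːd/
Rime of 'need': -eed = /iːd/
/iːd/ and /iːd/ are the same ending sound, so the words rhyme.

Yes


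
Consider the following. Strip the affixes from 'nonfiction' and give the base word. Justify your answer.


Remove prefix 'non' from 'nonfiction' to get root 'fiction'.

fiction


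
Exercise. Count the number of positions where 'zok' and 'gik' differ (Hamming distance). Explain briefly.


Alignment:
Position 1: 'z' vs 'g' = DIFFER
Position 2: 'o' vs 'i' = DIFFER
Position 3: 'k' vs 'k' = match
Total differences: 2

2


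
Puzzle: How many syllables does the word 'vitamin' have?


Break 'vitamin' into syllables: vi-ta-min -> vi | ta | min = 3 syllables

3 syllables


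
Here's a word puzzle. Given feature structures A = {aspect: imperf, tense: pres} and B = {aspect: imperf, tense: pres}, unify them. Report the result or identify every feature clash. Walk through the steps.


Compare features:
aspect: A=imperf vs B=imperf -> unified: imperf
tense: A=pres vs B=pres -> unified: pres
No clashes found.

Unified: {aspect: imperf, tense: pres}


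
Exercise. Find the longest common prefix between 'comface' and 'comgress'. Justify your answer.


Compare from the start: 3 characters match: 'com'. Mismatch at position 4: 'f' vs 'g'.

com


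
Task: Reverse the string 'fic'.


Reverse 'fic' character by character: 'cif'.

cif


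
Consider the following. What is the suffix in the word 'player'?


The word 'player' = 'play' (root) + '-er' (suffix). The suffix is '-er'.

er


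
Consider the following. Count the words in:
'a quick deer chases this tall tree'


Split into words: a | quick | deer | chases | this | tall | tree = 7 words.

7


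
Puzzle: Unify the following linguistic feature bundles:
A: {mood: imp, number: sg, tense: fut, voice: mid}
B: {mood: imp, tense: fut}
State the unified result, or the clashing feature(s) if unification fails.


Compare features:
mood: A=imp vs B=imp -> unified: imp
number: A=sg vs B=_ -> unified: sg
tense: A=fut vs B=fut -> unified: fut
voice: A=mid vs B=_ -> unified: mid
No clashes found.

Unified: {mood: imp, number: sg, tense: fut, voice: mid}


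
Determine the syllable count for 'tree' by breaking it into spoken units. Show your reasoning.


Break 'tree' into syllables: tree -> tree = 1 syllable

1 syllable


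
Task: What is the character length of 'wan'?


Spell out 'wan' and number each letter: w(1), a(2), n(3). Total: 3 letters.

3


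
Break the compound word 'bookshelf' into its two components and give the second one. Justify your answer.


Split 'bookshelf' into 'book' + 'shelf'. The second part is 'shelf'.

shelf


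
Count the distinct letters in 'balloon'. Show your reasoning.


Unique letters in 'balloon': {a, b, l, n, o} = 5 distinct letters.

5


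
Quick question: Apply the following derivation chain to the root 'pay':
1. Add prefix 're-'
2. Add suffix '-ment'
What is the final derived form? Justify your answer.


Step 1: Add prefix 're-' to 'pay' = 'repay'
Step 2: Add suffix '-ment' to 'repay' = 'repayment'

repayment


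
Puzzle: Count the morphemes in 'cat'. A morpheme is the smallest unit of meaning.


Decomposition: cat (free morpheme) = 1 morpheme(s)

1 morphemes


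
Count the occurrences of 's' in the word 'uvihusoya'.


Letter 's' in 'uvihusoya': found at position(s) 6 = 1 occurrence(s).

1


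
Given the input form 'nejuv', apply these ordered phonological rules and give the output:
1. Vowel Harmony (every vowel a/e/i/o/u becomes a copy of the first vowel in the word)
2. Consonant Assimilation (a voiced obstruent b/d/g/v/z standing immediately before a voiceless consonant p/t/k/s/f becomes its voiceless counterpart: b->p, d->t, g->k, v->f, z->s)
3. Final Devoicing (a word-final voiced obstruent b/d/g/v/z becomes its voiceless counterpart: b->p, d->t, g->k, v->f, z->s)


Starting form: 'nejuv'
Rule 1: Vowel Harmony: all vowels become 'e' (matching first vowel). 'nejuv' -> 'nejev'
Rule 2: Consonant Assimilation: no voiced obstruent (b/d/g/v/z) stands immediately before a voiceless consonant (p/t/k/s/f). No change.
Rule 3: Final Devoicing: word-final voiced obstruent 'v' becomes voiceless 'f'. 'nejev' -> 'nejef'
Final form: 'nejef'

nejef


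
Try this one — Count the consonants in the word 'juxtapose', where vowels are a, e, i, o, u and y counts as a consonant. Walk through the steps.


Consonants in 'juxtapose': j, x, t, p, s = 5 consonants.

5


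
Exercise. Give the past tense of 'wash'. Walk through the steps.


Apply rule: Add -ed. 'wash' becomes 'washed'.

washed


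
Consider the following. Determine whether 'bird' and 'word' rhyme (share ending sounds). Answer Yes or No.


Rime (stressed vowel + following sounds) of 'bird': -ird = /ɜːrd/
Rime of 'word': -ord = /ɜːrd/
/ɜːrd/ and /ɜːrd/ are the same ending sound, so the words rhyme.

Yes


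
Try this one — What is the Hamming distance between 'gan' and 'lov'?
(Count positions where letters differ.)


Alignment:
Position 1: 'g' vs 'l' = DIFFER
Position 2: 'a' vs 'o' = DIFFER
Position 3: 'n' vs 'v' = DIFFER
Total differences: 3

3


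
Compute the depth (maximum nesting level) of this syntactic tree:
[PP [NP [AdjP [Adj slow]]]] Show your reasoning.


Count bracket nesting levels:
'[' at pos 0: depth = 1
'[' at pos 4: depth = 2
'[' at pos 8: depth = 3
'[' at pos 14: depth = 4
Maximum depth reached: 4

4


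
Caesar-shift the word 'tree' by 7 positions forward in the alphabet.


Shift each letter by 7: t -> a, r -> y, e -> l, e -> l. Result: 'ayll'.

ayll


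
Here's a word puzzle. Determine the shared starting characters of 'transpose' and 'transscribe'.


Compare from the start: 5 characters match: 'trans'. Mismatch at position 6: 'p' vs 's'.

trans


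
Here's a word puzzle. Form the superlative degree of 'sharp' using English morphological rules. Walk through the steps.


Apply superlative formation (add -est): 'sharp' -> 'sharpest'.

sharpest


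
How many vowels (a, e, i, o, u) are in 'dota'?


Vowels in 'dota': o, a = 2 vowels.

2


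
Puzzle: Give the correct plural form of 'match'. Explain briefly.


Apply rule: Add -es (sibilant/fricative ending). 'match' becomes 'matches'.

matches


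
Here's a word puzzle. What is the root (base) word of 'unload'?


Remove prefix 'un' from 'unload' to get root 'load'.

load


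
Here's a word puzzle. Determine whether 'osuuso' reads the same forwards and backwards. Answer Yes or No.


Forward: 'osuuso'
Reversed: 'osuuso'
They are identical.

Yes


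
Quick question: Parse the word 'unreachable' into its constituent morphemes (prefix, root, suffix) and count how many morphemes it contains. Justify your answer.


Step 1: Identify prefix: 'un' (meaning: not/reverse)
Step 2: Identify root: 'reach'
Step 3: Identify suffix(es): 'able'
Decomposition: un- (prefix: not/reverse) + reach (root) + -able (suffix: capable of)
Total morphemes: 3

3 morphemes (un- (prefix: not/reverse) + reach (root) + -able (suffix: capable of))


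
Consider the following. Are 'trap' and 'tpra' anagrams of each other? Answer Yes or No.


Sorted letters of 'trap': 'aprt'
Sorted letters of 'tpra': 'aprt'
They match.

Yes


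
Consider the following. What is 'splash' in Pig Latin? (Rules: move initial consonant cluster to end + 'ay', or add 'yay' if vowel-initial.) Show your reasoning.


'splash': move consonant cluster 'spl' to end and add 'ay': 'ashsplay'.

ashsplay


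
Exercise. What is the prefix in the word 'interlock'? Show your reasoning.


The word 'interlock' = 'inter' (prefix) + 'lock' (root). The prefix is 'inter'.

inter


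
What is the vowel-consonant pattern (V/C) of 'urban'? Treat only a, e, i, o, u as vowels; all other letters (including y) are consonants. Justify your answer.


Letter mapping: u = V, r = C, b = C, a = V, n = C.

VCCVC


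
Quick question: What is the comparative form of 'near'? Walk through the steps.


Apply comparative formation (add -er): 'near' -> 'nearer'.

nearer


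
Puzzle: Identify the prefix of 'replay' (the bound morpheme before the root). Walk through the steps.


The word 'replay' = 're' (prefix) + 'play' (root). The prefix is 're'.

re


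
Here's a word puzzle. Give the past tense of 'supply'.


Apply rule: Change -y to -ied. 'supply' becomes 'supplied'.

supplied


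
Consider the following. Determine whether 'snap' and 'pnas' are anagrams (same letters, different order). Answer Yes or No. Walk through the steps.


Sorted letters of 'snap': 'anps'
Sorted letters of 'pnas': 'anps'
They match.

Yes


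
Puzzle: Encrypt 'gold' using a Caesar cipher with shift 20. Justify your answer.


Shift each letter by 20: g -> a, o -> i, l -> f, d -> x. Result: 'aifx'.

aifx


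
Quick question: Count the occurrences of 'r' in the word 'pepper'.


Letter 'r' in 'pepper': found at position(s) 6 = 1 occurrence(s).

1


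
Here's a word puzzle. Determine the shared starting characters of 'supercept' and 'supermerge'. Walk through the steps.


Compare from the start: 5 characters match: 'super'. Mismatch at position 6: 'c' vs 'm'.

super


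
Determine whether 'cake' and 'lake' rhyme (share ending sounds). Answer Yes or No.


Rime (stressed vowel + following sounds) of 'cake': -ake = /eɪk/
Rime of 'lake': -ake = /eɪk/
/eɪk/ and /eɪk/ are the same ending sound, so the words rhyme.

Yes


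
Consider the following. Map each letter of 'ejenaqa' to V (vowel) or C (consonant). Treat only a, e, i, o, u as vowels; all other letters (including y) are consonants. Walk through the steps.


Letter mapping: e = V, j = C, e = V, n = C, a = V, q = C, a = V.

VCVCVCV


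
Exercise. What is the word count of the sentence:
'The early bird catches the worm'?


Split into words: The | early | bird | catches | the | worm = 6 words.

6


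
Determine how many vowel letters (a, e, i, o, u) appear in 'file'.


Vowels in 'file': i, e = 2 vowels.

2


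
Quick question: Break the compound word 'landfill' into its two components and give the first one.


Split 'landfill' into 'land' + 'fill'. The first part is 'land'.

land


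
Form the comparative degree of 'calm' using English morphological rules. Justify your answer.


Apply comparative formation (add -er): 'calm' -> 'calmer'.

calmer


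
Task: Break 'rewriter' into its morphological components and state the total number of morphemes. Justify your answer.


Step 1: Identify prefix: 're' (meaning: again)
Step 2: Identify root: 'write'
Step 3: Identify suffix(es): 'er'
Decomposition: re- (prefix: again) + write (root) + -er (suffix: one who)
Total morphemes: 3

3 morphemes (re- (prefix: again) + write (root) + -er (suffix: one who))


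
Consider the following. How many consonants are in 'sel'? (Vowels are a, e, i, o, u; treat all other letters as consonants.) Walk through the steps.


Consonants in 'sel': s, l = 2 consonants.

2


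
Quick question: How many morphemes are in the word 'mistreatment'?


Decomposition: mis- (prefix) + treat (root) + -ment (suffix) = 3 morpheme(s)

3 morphemes


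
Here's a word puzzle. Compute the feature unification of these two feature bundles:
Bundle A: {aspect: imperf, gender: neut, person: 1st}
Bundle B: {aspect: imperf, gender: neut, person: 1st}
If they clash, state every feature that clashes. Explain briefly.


Compare features:
aspect: A=imperf vs B=imperf -> unified: imperf
gender: A=neut vs B=neut -> unified: neut
person: A=1st vs B=1st -> unified: 1st
No clashes found.

Unified: {aspect: imperf, gender: neut, person: 1st}


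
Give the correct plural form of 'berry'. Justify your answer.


Apply rule: Change -y to -ies (consonant + y). 'berry' becomes 'berries'.

berries


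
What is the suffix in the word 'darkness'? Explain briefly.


The word 'darkness' = 'dark' (root) + '-ness' (suffix). The suffix is '-ness'.

ness


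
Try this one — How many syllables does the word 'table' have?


Break 'table' into syllables: ta-ble -> ta | ble = 2 syllables

2 syllables


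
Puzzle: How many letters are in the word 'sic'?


Spell out 'sic' and number each letter: s(1), i(2), c(3). Total: 3 letters.

3


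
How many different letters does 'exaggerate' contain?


Unique letters in 'exaggerate': {a, e, g, r, t, x} = 6 distinct letters.

6


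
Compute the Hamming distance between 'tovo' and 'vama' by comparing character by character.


Alignment:
Position 1: 't' vs 'v' = DIFFER
Position 2: 'o' vs 'a' = DIFFER
Position 3: 'v' vs 'm' = DIFFER
Position 4: 'o' vs 'a' = DIFFER
Total differences: 4

4


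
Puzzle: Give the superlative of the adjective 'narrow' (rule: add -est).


Apply superlative formation (add -est): 'narrow' -> 'narrowest'.

narrowest


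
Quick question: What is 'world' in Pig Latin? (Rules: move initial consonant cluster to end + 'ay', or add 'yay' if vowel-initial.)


'world': move consonant cluster 'w' to end and add 'ay': 'orldway'.

orldway


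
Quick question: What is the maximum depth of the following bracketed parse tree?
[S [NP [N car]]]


Count bracket nesting levels:
'[' at pos 0: depth = 1
'[' at pos 3: depth = 2
'[' at pos 7: depth = 3
Maximum depth reached: 3

3


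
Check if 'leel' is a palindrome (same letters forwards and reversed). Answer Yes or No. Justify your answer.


Forward: 'leel'
Reversed: 'leel'
They are identical.

Yes


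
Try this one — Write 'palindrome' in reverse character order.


Reverse 'palindrome' character by character: 'emordnilap'.

emordnilap


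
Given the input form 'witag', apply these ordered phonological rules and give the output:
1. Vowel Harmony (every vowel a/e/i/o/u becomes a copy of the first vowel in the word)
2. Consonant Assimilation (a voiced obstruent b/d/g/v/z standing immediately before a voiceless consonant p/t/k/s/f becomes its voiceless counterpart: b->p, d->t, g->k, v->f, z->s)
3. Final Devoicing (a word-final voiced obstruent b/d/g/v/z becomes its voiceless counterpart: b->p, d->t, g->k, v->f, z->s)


Starting form: 'witag'
Rule 1: Vowel Harmony: all vowels become 'i' (matching first vowel). 'witag' -> 'witig'
Rule 2: Consonant Assimilation: no voiced obstruent (b/d/g/v/z) stands immediately before a voiceless consonant (p/t/k/s/f). No change.
Rule 3: Final Devoicing: word-final voiced obstruent 'g' becomes voiceless 'k'. 'witig' -> 'witik'
Final form: 'witik'

witik


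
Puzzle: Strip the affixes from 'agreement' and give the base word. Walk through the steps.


Remove suffix '-ment' from 'agreement' to get root 'agree'.

agree


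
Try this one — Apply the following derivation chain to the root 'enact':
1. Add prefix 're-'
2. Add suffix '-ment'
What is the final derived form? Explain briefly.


Step 1: Add prefix 're-' to 'enact' = 'reenact'
Step 2: Add suffix '-ment' to 'reenact' = 'reenactment'

reenactment


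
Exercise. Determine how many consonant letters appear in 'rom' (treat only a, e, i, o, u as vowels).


Consonants in 'rom': r, m = 2 consonants.

2


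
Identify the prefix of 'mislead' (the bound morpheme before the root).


The word 'mislead' = 'mis' (prefix) + 'lead' (root). The prefix is 'mis'.

mis


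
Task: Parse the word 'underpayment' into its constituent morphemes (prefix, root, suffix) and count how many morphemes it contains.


Step 1: Identify prefix: 'under' (meaning: beneath/insufficient)
Step 2: Identify root: 'pay'
Step 3: Identify suffix(es): 'ment'
Decomposition: under- (prefix: beneath/insufficient) + pay (root) + -ment (suffix: action/result)
Total morphemes: 3

3 morphemes (under- (prefix: beneath/insufficient) + pay (root) + -ment (suffix: action/result))


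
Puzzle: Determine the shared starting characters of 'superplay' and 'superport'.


Compare from the start: 6 characters match: 'superp'. Mismatch at position 7: 'l' vs 'o'.

superp


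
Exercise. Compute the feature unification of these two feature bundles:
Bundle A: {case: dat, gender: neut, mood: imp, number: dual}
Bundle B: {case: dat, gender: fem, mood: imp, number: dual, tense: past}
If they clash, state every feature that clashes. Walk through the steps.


Compare features:
case: A=dat vs B=dat -> unified: dat
gender: A=neut vs B=fem -> CLASH
mood: A=imp vs B=imp -> unified: imp
number: A=dual vs B=dual -> unified: dual
tense: A=_ vs B=past -> unified: past
Clash detected on feature 'gender' (neut vs fem); unification fails.

CLASH on 'gender' (neut vs fem)


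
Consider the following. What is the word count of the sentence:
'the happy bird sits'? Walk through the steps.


Split into words: the | happy | bird | sits = 4 words.

4


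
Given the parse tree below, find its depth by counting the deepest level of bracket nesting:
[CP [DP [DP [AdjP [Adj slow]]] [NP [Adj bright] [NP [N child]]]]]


Count bracket nesting levels:
'[' at pos 0: depth = 1
'[' at pos 4: depth = 2
'[' at pos 8: depth = 3
'[' at pos 12: depth = 4
'[' at pos 18: depth = 5
'[' at pos 31: depth = 3
'[' at pos 35: depth = 4
'[' at pos 48: depth = 4
'[' at pos 52: depth = 5
Maximum depth reached: 5

5


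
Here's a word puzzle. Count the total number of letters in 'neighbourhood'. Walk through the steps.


Spell out 'neighbourhood' and number each letter: n(1), e(2), i(3), g(4), h(5), b(6), o(7), u(8), r(9), h(10), o(11), o(12), d(13). Total: 13 letters.

13


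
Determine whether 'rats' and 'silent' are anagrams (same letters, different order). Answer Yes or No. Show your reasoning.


Sorted letters of 'rats': 'arst'
Sorted letters of 'silent': 'eilnst'
They do not match.

No


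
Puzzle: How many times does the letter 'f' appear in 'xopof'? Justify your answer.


Letter 'f' in 'xopof': found at position(s) 5 = 1 occurrence(s).

1


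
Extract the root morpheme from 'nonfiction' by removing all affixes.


Remove prefix 'non' from 'nonfiction' to get root 'fiction'.

fiction


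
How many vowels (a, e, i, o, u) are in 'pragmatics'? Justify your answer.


Vowels in 'pragmatics': a, a, i = 3 vowels.

3


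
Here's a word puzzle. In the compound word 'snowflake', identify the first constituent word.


Split 'snowflake' into 'snow' + 'flake'. The first part is 'snow'.

snow


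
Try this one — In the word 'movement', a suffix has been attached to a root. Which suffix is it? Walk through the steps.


The word 'movement' = 'move' (root) + '-ment' (suffix). The suffix is '-ment'.

ment


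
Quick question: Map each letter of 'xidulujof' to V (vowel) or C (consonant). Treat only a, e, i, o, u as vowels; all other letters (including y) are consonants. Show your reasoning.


Letter mapping: x = C, i = V, d = C, u = V, l = C, u = V, j = C, o = V, f = C.

CVCVCVCVC


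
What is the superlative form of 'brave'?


Apply superlative formation (ends in e: add -st): 'brave' -> 'bravest'.

bravest


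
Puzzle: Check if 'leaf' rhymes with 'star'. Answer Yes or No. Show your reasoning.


Rime (stressed vowel + following sounds) of 'leaf': -eaf = /iːf/
Rime of 'star': -ar = /ɑːr/
/iːf/ and /ɑːr/ are different ending sounds, so the words do not rhyme.

No


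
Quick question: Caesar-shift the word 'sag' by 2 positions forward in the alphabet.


Shift each letter by 2: s -> u, a -> c, g -> i. Result: 'uci'.

uci


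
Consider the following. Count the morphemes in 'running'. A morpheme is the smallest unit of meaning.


Decomposition: run (root) + -ing (suffix) = 2 morpheme(s)

2 morphemes


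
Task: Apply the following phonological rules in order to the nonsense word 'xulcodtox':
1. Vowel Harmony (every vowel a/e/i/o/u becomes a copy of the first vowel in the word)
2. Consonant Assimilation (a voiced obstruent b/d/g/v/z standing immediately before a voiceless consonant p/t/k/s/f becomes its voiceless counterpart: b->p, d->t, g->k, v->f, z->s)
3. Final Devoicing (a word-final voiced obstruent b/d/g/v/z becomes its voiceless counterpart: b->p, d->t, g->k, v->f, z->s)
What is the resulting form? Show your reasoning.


Starting form: 'xulcodtox'
Rule 1: Vowel Harmony: all vowels become 'u' (matching first vowel). 'xulcodtox' -> 'xulcudtux'
Rule 2: Consonant Assimilation: voiced obstruent before voiceless consonant becomes voiceless ('dt' -> 'tt'). 'xulcudtux' -> 'xulcuttux'
Rule 3: Final Devoicing: final consonant 'x' is not one of the voiced obstruents b/d/g/v/z. No change.
Final form: 'xulcuttux'

xulcuttux


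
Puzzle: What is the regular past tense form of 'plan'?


Apply rule: Double final consonant and add -ed. 'plan' becomes 'planned'.

planned


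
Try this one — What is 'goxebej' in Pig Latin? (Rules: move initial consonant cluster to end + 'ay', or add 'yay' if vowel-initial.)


'goxebej': move consonant cluster 'g' to end and add 'ay': 'oxebejgay'.

oxebejgay


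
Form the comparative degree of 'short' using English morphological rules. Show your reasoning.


Apply comparative formation (add -er): 'short' -> 'shorter'.

shorter


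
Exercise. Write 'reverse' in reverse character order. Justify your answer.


Reverse 'reverse' character by character: 'esrever'.

esrever


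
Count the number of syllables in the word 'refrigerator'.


Break 'refrigerator' into syllables: re-frig-er-a-tor -> re | frig | er | a | tor = 5 syllables

5 syllables


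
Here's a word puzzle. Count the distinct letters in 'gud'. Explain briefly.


Unique letters in 'gud': {d, g, u} = 3 distinct letters.

3


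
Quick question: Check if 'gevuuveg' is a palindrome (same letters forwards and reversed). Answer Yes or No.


Forward: 'gevuuveg'
Reversed: 'gevuuveg'
They are identical.

Yes


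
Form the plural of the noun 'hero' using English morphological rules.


Apply rule: Add -es (consonant + o). 'hero' becomes 'heroes'.

heroes


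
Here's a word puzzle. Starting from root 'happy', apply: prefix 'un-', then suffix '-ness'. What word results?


Step 1: Add prefix 'un-' to 'happy' = 'unhappy'
Step 2: Add suffix '-ness' to 'unhappy' = 'unhappiness'

unhappiness


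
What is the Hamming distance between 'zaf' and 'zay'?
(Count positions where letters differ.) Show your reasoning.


Alignment:
Position 1: 'z' vs 'z' = match
Position 2: 'a' vs 'a' = match
Position 3: 'f' vs 'y' = DIFFER
Total differences: 1

1


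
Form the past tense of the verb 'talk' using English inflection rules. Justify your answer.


Apply rule: Add -ed. 'talk' becomes 'talked'.

talked


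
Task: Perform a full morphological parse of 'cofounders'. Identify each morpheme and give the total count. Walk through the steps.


Step 1: Identify prefix: 'co' (meaning: together)
Step 2: Identify root: 'found'
Step 3: Identify suffix(es): 'er, s'
Decomposition: co- (prefix: together) + found (root) + -er (suffix: one who) + -s (plural)
Total morphemes: 4

4 morphemes (co- (prefix: together) + found (root) + -er (suffix: one who) + -s (plural))


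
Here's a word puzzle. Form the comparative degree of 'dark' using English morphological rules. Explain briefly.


Apply comparative formation (add -er): 'dark' -> 'darker'.

darker


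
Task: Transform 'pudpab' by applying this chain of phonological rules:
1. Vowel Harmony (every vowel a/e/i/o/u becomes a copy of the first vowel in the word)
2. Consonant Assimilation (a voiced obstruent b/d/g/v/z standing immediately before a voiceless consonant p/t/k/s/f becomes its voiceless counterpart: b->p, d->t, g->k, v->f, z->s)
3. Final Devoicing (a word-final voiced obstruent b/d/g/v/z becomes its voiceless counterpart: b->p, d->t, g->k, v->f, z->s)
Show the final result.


Starting form: 'pudpab'
Rule 1: Vowel Harmony: all vowels become 'u' (matching first vowel). 'pudpab' -> 'pudpub'
Rule 2: Consonant Assimilation: voiced obstruent before voiceless consonant becomes voiceless ('dp' -> 'tp'). 'pudpub' -> 'putpub'
Rule 3: Final Devoicing: word-final voiced obstruent 'b' becomes voiceless 'p'. 'putpub' -> 'putpup'
Final form: 'putpup'

putpup


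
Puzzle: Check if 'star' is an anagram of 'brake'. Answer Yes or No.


Sorted letters of 'star': 'arst'
Sorted letters of 'brake': 'abekr'
They do not match.

No


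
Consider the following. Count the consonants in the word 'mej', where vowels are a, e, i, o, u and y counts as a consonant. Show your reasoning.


Consonants in 'mej': m, j = 2 consonants.

2


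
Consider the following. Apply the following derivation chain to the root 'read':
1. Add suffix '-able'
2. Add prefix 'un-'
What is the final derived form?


Step 1: Add suffix '-able' to 'read' = 'readable'
Step 2: Add prefix 'un-' to 'readable' = 'unreadable'

unreadable


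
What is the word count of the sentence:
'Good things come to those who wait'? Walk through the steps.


Split into words: Good | things | come | to | those | who | wait = 7 words.

7


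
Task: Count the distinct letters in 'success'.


Unique letters in 'success': {c, e, s, u} = 4 distinct letters.

4


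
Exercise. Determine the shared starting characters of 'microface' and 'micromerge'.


Compare from the start: 5 characters match: 'micro'. Mismatch at position 6: 'f' vs 'm'.

micro


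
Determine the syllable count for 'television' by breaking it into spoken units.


Break 'television' into syllables: tel-e-vi-sion -> tel | e | vi | sion = 4 syllables

4 syllables


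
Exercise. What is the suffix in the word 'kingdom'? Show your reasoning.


The word 'kingdom' = 'king' (root) + '-dom' (suffix). The suffix is '-dom'.

dom


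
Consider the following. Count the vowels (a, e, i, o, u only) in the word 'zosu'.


Vowels in 'zosu': o, u = 2 vowels.

2


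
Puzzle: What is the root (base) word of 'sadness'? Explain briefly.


Remove suffix '-ness' from 'sadness' to get root 'sad'.

sad


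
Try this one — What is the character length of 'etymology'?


Spell out 'etymology' and number each letter: e(1), t(2), y(3), m(4), o(5), l(6), o(7), g(8), y(9). Total: 9 letters.

9


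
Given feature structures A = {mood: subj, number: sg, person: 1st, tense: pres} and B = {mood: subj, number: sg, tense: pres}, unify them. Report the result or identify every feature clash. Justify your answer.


Compare features:
mood: A=subj vs B=subj -> unified: subj
number: A=sg vs B=sg -> unified: sg
person: A=1st vs B=_ -> unified: 1st
tense: A=pres vs B=pres -> unified: pres
No clashes found.

Unified: {mood: subj, number: sg, person: 1st, tense: pres}


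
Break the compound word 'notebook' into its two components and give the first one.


Split 'notebook' into 'note' + 'book'. The first part is 'note'.

note


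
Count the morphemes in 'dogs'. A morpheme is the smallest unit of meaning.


Decomposition: dog (root) + -s (plural) = 2 morpheme(s)

2 morphemes


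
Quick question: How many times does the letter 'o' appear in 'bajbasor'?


Letter 'o' in 'bajbasor': found at position(s) 7 = 1 occurrence(s).

1


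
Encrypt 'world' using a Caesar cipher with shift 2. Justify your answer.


Shift each letter by 2: w -> y, o -> q, r -> t, l -> n, d -> f. Result: 'yqtnf'.

yqtnf


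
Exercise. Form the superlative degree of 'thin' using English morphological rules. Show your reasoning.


Apply superlative formation (double final consonant, add -est): 'thin' -> 'thinnest'.

thinnest


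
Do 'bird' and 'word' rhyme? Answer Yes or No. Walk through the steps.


Rime (stressed vowel + following sounds) of 'bird': -ird = /ɜːrd/
Rime of 'word': -ord = /ɜːrd/
/ɜːrd/ and /ɜːrd/ are the same ending sound, so the words rhyme.

Yes


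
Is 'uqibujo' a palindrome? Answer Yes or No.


Forward: 'uqibujo'
Reversed: 'ojubiqu'
They differ.

No


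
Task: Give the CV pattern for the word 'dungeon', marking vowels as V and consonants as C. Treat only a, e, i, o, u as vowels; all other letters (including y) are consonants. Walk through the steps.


Letter mapping: d = C, u = V, n = C, g = C, e = V, o = V, n = C.

CVCCVVC


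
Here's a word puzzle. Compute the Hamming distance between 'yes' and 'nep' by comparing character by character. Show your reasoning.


Alignment:
Position 1: 'y' vs 'n' = DIFFER
Position 2: 'e' vs 'e' = match
Position 3: 's' vs 'p' = DIFFER
Total differences: 2

2


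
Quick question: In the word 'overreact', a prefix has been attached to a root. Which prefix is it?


The word 'overreact' = 'over' (prefix) + 'react' (root). The prefix is 'over'.

over


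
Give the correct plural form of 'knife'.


Apply rule: Change -fe to -ves. 'knife' becomes 'knives'.

knives


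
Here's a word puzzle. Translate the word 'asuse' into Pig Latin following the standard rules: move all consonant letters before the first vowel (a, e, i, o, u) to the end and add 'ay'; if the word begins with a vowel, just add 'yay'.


'asuse' starts with a vowel, so add 'yay': 'asuseyay'.

asuseyay


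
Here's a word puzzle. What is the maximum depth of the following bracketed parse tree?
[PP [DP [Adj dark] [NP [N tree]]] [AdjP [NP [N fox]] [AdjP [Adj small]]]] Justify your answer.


Count bracket nesting levels:
'[' at pos 0: depth = 1
'[' at pos 4: depth = 2
'[' at pos 8: depth = 3
'[' at pos 19: depth = 3
'[' at pos 23: depth = 4
'[' at pos 34: depth = 2
'[' at pos 40: depth = 3
'[' at pos 44: depth = 4
'[' at pos 53: depth = 3
'[' at pos 59: depth = 4
Maximum depth reached: 4

4


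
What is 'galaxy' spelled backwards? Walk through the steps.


Reverse 'galaxy' character by character: 'yxalag'.

yxalag


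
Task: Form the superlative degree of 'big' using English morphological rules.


Apply superlative formation (double final consonant, add -est): 'big' -> 'biggest'.

biggest


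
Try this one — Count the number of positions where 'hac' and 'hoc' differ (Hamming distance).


Alignment:
Position 1: 'h' vs 'h' = match
Position 2: 'a' vs 'o' = DIFFER
Position 3: 'c' vs 'c' = match
Total differences: 1

1


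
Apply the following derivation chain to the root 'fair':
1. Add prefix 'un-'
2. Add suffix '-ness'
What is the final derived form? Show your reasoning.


Step 1: Add prefix 'un-' to 'fair' = 'unfair'
Step 2: Add suffix '-ness' to 'unfair' = 'unfairness'

unfairness


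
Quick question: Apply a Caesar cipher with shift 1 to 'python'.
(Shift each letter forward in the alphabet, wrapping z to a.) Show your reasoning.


Shift each letter by 1: p -> q, y -> z, t -> u, h -> i, o -> p, n -> o. Result: 'qzuipo'.

qzuipo


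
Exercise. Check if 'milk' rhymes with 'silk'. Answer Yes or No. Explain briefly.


Rime (stressed vowel + following sounds) of 'milk': -ilk = /ɪlk/
Rime of 'silk': -ilk = /ɪlk/
/ɪlk/ and /ɪlk/ are the same ending sound, so the words rhyme.

Yes


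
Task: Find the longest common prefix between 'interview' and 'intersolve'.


Compare from the start: 5 characters match: 'inter'. Mismatch at position 6: 'v' vs 's'.

inter


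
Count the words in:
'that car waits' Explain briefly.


Split into words: that | car | waits = 3 words.

3


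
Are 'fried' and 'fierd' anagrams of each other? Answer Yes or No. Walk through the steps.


Sorted letters of 'fried': 'defir'
Sorted letters of 'fierd': 'defir'
They match.

Yes


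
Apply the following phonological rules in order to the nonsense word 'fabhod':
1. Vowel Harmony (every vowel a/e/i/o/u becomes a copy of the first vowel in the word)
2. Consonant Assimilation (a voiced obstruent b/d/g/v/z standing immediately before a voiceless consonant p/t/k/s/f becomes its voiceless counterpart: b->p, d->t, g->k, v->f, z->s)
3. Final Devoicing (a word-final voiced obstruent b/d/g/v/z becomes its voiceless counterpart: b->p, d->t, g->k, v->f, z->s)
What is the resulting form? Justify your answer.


Starting form: 'fabhod'
Rule 1: Vowel Harmony: all vowels become 'a' (matching first vowel). 'fabhod' -> 'fabhad'
Rule 2: Consonant Assimilation: no voiced obstruent (b/d/g/v/z) stands immediately before a voiceless consonant (p/t/k/s/f). No change.
Rule 3: Final Devoicing: word-final voiced obstruent 'd' becomes voiceless 't'. 'fabhad' -> 'fabhat'
Final form: 'fabhat'

fabhat


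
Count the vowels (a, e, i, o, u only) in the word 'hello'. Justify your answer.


Vowels in 'hello': e, o = 2 vowels.

2


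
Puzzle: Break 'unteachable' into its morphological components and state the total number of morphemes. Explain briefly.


Step 1: Identify prefix: 'un' (meaning: not/reverse)
Step 2: Identify root: 'teach'
Step 3: Identify suffix(es): 'able'
Decomposition: un- (prefix: not/reverse) + teach (root) + -able (suffix: capable of)
Total morphemes: 3

3 morphemes (un- (prefix: not/reverse) + teach (root) + -able (suffix: capable of))


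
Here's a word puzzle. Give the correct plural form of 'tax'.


Apply rule: Add -es (sibilant/fricative ending). 'tax' becomes 'taxes'.

taxes


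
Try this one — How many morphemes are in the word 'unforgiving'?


Decomposition: un- (prefix) + forgive (root) + -ing (suffix) = 3 morpheme(s)

3 morphemes


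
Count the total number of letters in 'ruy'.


Spell out 'ruy' and number each letter: r(1), u(2), y(3). Total: 3 letters.

3


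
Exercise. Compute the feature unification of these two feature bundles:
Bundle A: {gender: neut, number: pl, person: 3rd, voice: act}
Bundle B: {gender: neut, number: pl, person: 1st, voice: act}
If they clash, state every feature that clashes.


Compare features:
gender: A=neut vs B=neut -> unified: neut
number: A=pl vs B=pl -> unified: pl
person: A=3rd vs B=1st -> CLASH
voice: A=act vs B=act -> unified: act
Clash detected on feature 'person' (3rd vs 1st); unification fails.

CLASH on 'person' (3rd vs 1st)


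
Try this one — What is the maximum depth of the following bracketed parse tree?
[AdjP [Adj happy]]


Count bracket nesting levels:
'[' at pos 0: depth = 1
'[' at pos 6: depth = 2
Maximum depth reached: 2

2


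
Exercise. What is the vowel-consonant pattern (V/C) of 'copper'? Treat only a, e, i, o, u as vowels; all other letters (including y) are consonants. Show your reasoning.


Letter mapping: c = C, o = V, p = C, p = C, e = V, r = C.

CVCCVC


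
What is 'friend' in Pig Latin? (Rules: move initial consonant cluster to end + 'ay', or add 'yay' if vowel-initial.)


'friend': move consonant cluster 'fr' to end and add 'ay': 'iendfray'.

iendfray


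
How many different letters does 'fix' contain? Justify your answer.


Unique letters in 'fix': {f, i, x} = 3 distinct letters.

3


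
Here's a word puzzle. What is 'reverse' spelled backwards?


Reverse 'reverse' character by character: 'esrever'.

esrever


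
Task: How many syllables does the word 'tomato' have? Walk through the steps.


Break 'tomato' into syllables: to-ma-to -> to | ma | to = 3 syllables

3 syllables


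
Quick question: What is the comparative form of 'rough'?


Apply comparative formation (add -er): 'rough' -> 'rougher'.

rougher


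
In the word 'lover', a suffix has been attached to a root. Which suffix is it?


The word 'lover' = 'love' (root) + '-er' (suffix). The suffix is '-er'.

er


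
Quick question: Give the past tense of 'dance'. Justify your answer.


Apply rule: Add -d (word ends in -e). 'dance' becomes 'danced'.

danced


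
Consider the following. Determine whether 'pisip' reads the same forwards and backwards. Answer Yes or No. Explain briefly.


Forward: 'pisip'
Reversed: 'pisip'
They are identical.

Yes


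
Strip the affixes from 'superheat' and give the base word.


Remove prefix 'super' from 'superheat' to get root 'heat'.

heat


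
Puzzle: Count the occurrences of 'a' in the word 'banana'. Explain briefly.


Letter 'a' in 'banana': found at position(s) 2, 4, 6 = 3 occurrence(s).

3


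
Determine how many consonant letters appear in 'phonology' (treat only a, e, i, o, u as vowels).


Consonants in 'phonology': p, h, n, l, g, y = 6 consonants.

6


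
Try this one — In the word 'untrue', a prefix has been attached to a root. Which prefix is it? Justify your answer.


The word 'untrue' = 'un' (prefix) + 'true' (root). The prefix is 'un'.

un


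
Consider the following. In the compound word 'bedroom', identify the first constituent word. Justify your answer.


Split 'bedroom' into 'bed' + 'room'. The first part is 'bed'.

bed


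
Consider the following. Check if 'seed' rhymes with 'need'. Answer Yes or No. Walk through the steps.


Rime (stressed vowel + following sounds) of 'seed': -eed = /iːd/
Rime of 'need': -eed = /iːd/
/iːd/ and /iːd/ are the same ending sound, so the words rhyme.

Yes


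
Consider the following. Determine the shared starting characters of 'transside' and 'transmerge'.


Compare from the start: 5 characters match: 'trans'. Mismatch at position 6: 's' vs 'm'.

trans


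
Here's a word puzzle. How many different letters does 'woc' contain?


Unique letters in 'woc': {c, o, w} = 3 distinct letters.

3


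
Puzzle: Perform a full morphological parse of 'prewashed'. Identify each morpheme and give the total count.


Step 1: Identify prefix: 'pre' (meaning: before)
Step 2: Identify root: 'wash'
Step 3: Identify suffix(es): 'ed'
Decomposition: pre- (prefix: before) + wash (root) + -ed (suffix: past)
Total morphemes: 3

3 morphemes (pre- (prefix: before) + wash (root) + -ed (suffix: past))


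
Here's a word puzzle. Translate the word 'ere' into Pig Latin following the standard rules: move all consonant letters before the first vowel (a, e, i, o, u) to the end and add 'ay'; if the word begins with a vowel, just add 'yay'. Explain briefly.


'ere' starts with a vowel, so add 'yay': 'ereyay'.

ereyay


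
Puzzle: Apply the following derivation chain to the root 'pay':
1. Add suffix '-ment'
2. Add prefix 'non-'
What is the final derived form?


Step 1: Add suffix '-ment' to 'pay' = 'payment'
Step 2: Add prefix 'non-' to 'payment' = 'nonpayment'

nonpayment


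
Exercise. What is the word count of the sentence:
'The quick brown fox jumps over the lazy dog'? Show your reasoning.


Split into words: The | quick | brown | fox | jumps | over | the | lazy | dog = 9 words.

9


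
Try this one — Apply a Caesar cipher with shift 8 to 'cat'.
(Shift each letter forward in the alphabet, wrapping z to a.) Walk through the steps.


Shift each letter by 8: c -> k, a -> i, t -> b. Result: 'kib'.

kib


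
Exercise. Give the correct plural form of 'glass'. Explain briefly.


Apply rule: Add -es (sibilant/fricative ending). 'glass' becomes 'glasses'.

glasses


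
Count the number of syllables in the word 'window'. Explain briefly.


Break 'window' into syllables: win-dow -> win | dow = 2 syllables

2 syllables


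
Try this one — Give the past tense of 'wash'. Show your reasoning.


Apply rule: Add -ed. 'wash' becomes 'washed'.

washed


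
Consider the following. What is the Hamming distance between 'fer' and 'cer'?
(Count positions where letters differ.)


Alignment:
Position 1: 'f' vs 'c' = DIFFER
Position 2: 'e' vs 'e' = match
Position 3: 'r' vs 'r' = match
Total differences: 1

1
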